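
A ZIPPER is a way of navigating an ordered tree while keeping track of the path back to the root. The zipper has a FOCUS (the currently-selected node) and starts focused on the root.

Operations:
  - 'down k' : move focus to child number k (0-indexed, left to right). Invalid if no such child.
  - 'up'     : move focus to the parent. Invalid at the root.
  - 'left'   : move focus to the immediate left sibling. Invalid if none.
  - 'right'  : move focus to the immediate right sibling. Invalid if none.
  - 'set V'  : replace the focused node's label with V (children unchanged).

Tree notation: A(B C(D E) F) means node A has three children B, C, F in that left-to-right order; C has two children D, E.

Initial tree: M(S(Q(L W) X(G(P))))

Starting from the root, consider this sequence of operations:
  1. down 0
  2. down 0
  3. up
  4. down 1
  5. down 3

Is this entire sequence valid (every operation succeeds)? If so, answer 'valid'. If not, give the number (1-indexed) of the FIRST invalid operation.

Step 1 (down 0): focus=S path=0 depth=1 children=['Q', 'X'] left=[] right=[] parent=M
Step 2 (down 0): focus=Q path=0/0 depth=2 children=['L', 'W'] left=[] right=['X'] parent=S
Step 3 (up): focus=S path=0 depth=1 children=['Q', 'X'] left=[] right=[] parent=M
Step 4 (down 1): focus=X path=0/1 depth=2 children=['G'] left=['Q'] right=[] parent=S
Step 5 (down 3): INVALID

Answer: 5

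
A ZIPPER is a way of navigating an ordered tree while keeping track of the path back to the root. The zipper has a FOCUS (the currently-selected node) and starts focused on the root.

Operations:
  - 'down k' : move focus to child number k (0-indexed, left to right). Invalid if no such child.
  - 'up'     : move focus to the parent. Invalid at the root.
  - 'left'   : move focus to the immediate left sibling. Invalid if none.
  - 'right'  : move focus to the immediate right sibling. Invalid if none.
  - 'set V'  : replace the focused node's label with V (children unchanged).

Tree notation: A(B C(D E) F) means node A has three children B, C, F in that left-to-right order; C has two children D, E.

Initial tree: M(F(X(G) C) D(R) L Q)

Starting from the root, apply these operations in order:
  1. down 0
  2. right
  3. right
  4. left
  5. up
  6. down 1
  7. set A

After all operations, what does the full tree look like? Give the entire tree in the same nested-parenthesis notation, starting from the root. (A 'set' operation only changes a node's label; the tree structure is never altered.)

Answer: M(F(X(G) C) A(R) L Q)

Derivation:
Step 1 (down 0): focus=F path=0 depth=1 children=['X', 'C'] left=[] right=['D', 'L', 'Q'] parent=M
Step 2 (right): focus=D path=1 depth=1 children=['R'] left=['F'] right=['L', 'Q'] parent=M
Step 3 (right): focus=L path=2 depth=1 children=[] left=['F', 'D'] right=['Q'] parent=M
Step 4 (left): focus=D path=1 depth=1 children=['R'] left=['F'] right=['L', 'Q'] parent=M
Step 5 (up): focus=M path=root depth=0 children=['F', 'D', 'L', 'Q'] (at root)
Step 6 (down 1): focus=D path=1 depth=1 children=['R'] left=['F'] right=['L', 'Q'] parent=M
Step 7 (set A): focus=A path=1 depth=1 children=['R'] left=['F'] right=['L', 'Q'] parent=M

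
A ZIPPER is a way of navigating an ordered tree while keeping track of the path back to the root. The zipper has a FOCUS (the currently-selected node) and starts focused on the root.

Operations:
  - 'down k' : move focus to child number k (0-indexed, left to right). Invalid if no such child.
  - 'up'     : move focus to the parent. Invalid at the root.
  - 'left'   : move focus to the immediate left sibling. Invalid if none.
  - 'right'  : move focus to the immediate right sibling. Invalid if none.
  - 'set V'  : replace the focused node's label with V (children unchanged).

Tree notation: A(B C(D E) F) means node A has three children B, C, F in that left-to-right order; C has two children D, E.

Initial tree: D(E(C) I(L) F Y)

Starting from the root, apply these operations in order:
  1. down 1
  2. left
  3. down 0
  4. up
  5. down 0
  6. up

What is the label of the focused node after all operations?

Answer: E

Derivation:
Step 1 (down 1): focus=I path=1 depth=1 children=['L'] left=['E'] right=['F', 'Y'] parent=D
Step 2 (left): focus=E path=0 depth=1 children=['C'] left=[] right=['I', 'F', 'Y'] parent=D
Step 3 (down 0): focus=C path=0/0 depth=2 children=[] left=[] right=[] parent=E
Step 4 (up): focus=E path=0 depth=1 children=['C'] left=[] right=['I', 'F', 'Y'] parent=D
Step 5 (down 0): focus=C path=0/0 depth=2 children=[] left=[] right=[] parent=E
Step 6 (up): focus=E path=0 depth=1 children=['C'] left=[] right=['I', 'F', 'Y'] parent=D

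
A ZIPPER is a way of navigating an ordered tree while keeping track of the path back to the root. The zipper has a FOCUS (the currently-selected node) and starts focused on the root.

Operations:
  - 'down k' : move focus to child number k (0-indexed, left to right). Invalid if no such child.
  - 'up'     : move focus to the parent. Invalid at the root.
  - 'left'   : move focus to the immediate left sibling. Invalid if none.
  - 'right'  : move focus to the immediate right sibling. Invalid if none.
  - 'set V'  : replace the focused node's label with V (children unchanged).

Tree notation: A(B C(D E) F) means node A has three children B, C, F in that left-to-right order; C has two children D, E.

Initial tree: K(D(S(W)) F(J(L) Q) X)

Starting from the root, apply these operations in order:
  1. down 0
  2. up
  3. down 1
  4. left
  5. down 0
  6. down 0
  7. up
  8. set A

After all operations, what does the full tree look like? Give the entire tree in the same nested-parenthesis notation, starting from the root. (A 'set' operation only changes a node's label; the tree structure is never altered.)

Step 1 (down 0): focus=D path=0 depth=1 children=['S'] left=[] right=['F', 'X'] parent=K
Step 2 (up): focus=K path=root depth=0 children=['D', 'F', 'X'] (at root)
Step 3 (down 1): focus=F path=1 depth=1 children=['J', 'Q'] left=['D'] right=['X'] parent=K
Step 4 (left): focus=D path=0 depth=1 children=['S'] left=[] right=['F', 'X'] parent=K
Step 5 (down 0): focus=S path=0/0 depth=2 children=['W'] left=[] right=[] parent=D
Step 6 (down 0): focus=W path=0/0/0 depth=3 children=[] left=[] right=[] parent=S
Step 7 (up): focus=S path=0/0 depth=2 children=['W'] left=[] right=[] parent=D
Step 8 (set A): focus=A path=0/0 depth=2 children=['W'] left=[] right=[] parent=D

Answer: K(D(A(W)) F(J(L) Q) X)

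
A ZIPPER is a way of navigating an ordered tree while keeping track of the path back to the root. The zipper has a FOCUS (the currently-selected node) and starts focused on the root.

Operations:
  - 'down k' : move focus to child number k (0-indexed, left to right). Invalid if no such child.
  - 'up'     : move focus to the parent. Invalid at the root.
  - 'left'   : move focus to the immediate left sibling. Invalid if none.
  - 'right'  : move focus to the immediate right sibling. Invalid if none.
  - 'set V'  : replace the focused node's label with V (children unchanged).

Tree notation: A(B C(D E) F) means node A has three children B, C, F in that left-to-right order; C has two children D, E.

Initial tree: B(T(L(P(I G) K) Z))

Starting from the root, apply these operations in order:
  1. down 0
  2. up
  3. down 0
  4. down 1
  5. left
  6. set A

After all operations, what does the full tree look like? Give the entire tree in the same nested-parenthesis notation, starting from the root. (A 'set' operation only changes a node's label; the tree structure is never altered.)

Answer: B(T(A(P(I G) K) Z))

Derivation:
Step 1 (down 0): focus=T path=0 depth=1 children=['L', 'Z'] left=[] right=[] parent=B
Step 2 (up): focus=B path=root depth=0 children=['T'] (at root)
Step 3 (down 0): focus=T path=0 depth=1 children=['L', 'Z'] left=[] right=[] parent=B
Step 4 (down 1): focus=Z path=0/1 depth=2 children=[] left=['L'] right=[] parent=T
Step 5 (left): focus=L path=0/0 depth=2 children=['P', 'K'] left=[] right=['Z'] parent=T
Step 6 (set A): focus=A path=0/0 depth=2 children=['P', 'K'] left=[] right=['Z'] parent=T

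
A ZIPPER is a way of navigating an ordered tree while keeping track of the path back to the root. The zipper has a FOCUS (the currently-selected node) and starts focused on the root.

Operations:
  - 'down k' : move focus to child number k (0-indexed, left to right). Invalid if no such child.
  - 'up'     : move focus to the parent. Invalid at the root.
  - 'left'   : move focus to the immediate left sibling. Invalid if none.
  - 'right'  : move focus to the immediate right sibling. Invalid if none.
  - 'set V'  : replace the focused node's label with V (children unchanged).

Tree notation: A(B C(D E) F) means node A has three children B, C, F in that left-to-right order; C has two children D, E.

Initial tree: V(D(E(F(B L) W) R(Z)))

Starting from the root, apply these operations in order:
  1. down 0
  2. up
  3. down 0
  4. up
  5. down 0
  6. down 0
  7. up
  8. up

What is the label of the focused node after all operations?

Answer: V

Derivation:
Step 1 (down 0): focus=D path=0 depth=1 children=['E', 'R'] left=[] right=[] parent=V
Step 2 (up): focus=V path=root depth=0 children=['D'] (at root)
Step 3 (down 0): focus=D path=0 depth=1 children=['E', 'R'] left=[] right=[] parent=V
Step 4 (up): focus=V path=root depth=0 children=['D'] (at root)
Step 5 (down 0): focus=D path=0 depth=1 children=['E', 'R'] left=[] right=[] parent=V
Step 6 (down 0): focus=E path=0/0 depth=2 children=['F', 'W'] left=[] right=['R'] parent=D
Step 7 (up): focus=D path=0 depth=1 children=['E', 'R'] left=[] right=[] parent=V
Step 8 (up): focus=V path=root depth=0 children=['D'] (at root)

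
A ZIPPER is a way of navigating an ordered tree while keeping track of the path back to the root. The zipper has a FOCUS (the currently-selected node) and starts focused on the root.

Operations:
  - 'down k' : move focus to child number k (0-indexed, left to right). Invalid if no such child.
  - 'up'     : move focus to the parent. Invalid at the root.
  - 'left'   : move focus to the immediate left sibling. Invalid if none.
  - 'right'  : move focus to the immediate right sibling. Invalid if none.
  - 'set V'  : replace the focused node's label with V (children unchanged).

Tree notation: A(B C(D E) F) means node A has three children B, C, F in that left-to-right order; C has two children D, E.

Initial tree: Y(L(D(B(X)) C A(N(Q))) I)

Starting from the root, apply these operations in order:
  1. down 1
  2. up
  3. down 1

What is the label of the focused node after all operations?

Step 1 (down 1): focus=I path=1 depth=1 children=[] left=['L'] right=[] parent=Y
Step 2 (up): focus=Y path=root depth=0 children=['L', 'I'] (at root)
Step 3 (down 1): focus=I path=1 depth=1 children=[] left=['L'] right=[] parent=Y

Answer: I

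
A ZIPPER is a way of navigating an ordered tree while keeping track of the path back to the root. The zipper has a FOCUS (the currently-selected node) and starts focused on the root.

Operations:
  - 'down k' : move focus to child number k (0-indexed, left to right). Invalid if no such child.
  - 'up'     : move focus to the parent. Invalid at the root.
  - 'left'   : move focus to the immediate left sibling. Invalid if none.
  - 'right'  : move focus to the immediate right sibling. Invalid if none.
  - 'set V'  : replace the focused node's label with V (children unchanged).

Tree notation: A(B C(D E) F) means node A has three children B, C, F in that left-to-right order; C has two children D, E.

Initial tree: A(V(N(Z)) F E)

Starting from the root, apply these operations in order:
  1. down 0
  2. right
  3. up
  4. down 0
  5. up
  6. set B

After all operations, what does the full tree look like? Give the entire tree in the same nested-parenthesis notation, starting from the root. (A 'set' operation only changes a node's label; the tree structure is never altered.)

Step 1 (down 0): focus=V path=0 depth=1 children=['N'] left=[] right=['F', 'E'] parent=A
Step 2 (right): focus=F path=1 depth=1 children=[] left=['V'] right=['E'] parent=A
Step 3 (up): focus=A path=root depth=0 children=['V', 'F', 'E'] (at root)
Step 4 (down 0): focus=V path=0 depth=1 children=['N'] left=[] right=['F', 'E'] parent=A
Step 5 (up): focus=A path=root depth=0 children=['V', 'F', 'E'] (at root)
Step 6 (set B): focus=B path=root depth=0 children=['V', 'F', 'E'] (at root)

Answer: B(V(N(Z)) F E)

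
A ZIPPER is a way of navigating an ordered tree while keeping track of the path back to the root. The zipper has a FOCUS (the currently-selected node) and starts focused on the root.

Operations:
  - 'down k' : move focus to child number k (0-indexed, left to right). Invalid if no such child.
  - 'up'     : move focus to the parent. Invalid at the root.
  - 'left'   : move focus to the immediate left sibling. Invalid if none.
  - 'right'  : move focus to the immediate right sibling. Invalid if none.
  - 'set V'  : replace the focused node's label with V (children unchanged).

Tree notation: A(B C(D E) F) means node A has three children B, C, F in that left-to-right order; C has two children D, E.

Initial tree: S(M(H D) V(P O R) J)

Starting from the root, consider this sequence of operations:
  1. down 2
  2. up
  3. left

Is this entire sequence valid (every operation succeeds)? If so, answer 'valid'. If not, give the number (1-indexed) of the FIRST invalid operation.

Step 1 (down 2): focus=J path=2 depth=1 children=[] left=['M', 'V'] right=[] parent=S
Step 2 (up): focus=S path=root depth=0 children=['M', 'V', 'J'] (at root)
Step 3 (left): INVALID

Answer: 3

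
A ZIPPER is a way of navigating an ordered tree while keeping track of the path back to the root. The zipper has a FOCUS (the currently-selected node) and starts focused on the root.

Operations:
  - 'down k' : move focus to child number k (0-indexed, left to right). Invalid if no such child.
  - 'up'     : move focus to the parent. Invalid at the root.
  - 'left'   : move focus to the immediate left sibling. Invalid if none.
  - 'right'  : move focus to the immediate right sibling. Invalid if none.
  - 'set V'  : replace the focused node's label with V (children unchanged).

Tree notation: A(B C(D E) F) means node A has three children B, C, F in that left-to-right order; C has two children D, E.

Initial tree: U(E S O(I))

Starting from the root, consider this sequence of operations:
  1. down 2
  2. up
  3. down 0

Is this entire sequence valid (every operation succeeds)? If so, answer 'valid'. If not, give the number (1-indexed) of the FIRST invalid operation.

Step 1 (down 2): focus=O path=2 depth=1 children=['I'] left=['E', 'S'] right=[] parent=U
Step 2 (up): focus=U path=root depth=0 children=['E', 'S', 'O'] (at root)
Step 3 (down 0): focus=E path=0 depth=1 children=[] left=[] right=['S', 'O'] parent=U

Answer: valid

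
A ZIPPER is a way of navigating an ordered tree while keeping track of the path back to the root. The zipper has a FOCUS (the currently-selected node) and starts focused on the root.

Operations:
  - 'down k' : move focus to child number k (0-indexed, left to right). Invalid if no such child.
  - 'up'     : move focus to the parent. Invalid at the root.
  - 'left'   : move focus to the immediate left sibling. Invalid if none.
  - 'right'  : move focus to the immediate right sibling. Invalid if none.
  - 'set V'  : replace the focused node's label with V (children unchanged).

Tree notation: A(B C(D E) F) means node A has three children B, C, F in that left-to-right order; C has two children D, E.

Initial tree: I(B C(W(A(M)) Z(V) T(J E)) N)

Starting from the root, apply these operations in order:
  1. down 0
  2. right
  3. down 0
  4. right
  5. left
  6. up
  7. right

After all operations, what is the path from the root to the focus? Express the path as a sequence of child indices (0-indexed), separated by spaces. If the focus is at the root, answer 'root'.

Step 1 (down 0): focus=B path=0 depth=1 children=[] left=[] right=['C', 'N'] parent=I
Step 2 (right): focus=C path=1 depth=1 children=['W', 'Z', 'T'] left=['B'] right=['N'] parent=I
Step 3 (down 0): focus=W path=1/0 depth=2 children=['A'] left=[] right=['Z', 'T'] parent=C
Step 4 (right): focus=Z path=1/1 depth=2 children=['V'] left=['W'] right=['T'] parent=C
Step 5 (left): focus=W path=1/0 depth=2 children=['A'] left=[] right=['Z', 'T'] parent=C
Step 6 (up): focus=C path=1 depth=1 children=['W', 'Z', 'T'] left=['B'] right=['N'] parent=I
Step 7 (right): focus=N path=2 depth=1 children=[] left=['B', 'C'] right=[] parent=I

Answer: 2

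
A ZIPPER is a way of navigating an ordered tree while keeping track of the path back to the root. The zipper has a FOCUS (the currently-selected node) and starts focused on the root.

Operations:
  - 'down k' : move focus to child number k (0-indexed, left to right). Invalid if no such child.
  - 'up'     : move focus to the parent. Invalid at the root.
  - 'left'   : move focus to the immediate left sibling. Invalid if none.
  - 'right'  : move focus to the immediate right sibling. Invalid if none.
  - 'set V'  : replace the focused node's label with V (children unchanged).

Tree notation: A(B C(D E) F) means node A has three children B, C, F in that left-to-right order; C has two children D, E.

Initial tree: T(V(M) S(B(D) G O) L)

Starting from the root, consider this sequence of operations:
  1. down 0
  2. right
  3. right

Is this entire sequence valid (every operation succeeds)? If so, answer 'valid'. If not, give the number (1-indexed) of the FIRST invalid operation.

Step 1 (down 0): focus=V path=0 depth=1 children=['M'] left=[] right=['S', 'L'] parent=T
Step 2 (right): focus=S path=1 depth=1 children=['B', 'G', 'O'] left=['V'] right=['L'] parent=T
Step 3 (right): focus=L path=2 depth=1 children=[] left=['V', 'S'] right=[] parent=T

Answer: valid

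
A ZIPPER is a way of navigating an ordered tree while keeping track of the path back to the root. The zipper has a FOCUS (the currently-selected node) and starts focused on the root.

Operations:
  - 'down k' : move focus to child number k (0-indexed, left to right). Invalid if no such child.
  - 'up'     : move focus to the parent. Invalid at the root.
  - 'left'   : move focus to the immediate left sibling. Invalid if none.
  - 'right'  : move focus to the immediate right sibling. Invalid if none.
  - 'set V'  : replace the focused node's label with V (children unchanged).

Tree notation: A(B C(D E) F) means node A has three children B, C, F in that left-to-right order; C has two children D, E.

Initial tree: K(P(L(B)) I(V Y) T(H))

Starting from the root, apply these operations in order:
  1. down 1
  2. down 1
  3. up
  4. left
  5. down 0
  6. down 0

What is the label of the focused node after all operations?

Step 1 (down 1): focus=I path=1 depth=1 children=['V', 'Y'] left=['P'] right=['T'] parent=K
Step 2 (down 1): focus=Y path=1/1 depth=2 children=[] left=['V'] right=[] parent=I
Step 3 (up): focus=I path=1 depth=1 children=['V', 'Y'] left=['P'] right=['T'] parent=K
Step 4 (left): focus=P path=0 depth=1 children=['L'] left=[] right=['I', 'T'] parent=K
Step 5 (down 0): focus=L path=0/0 depth=2 children=['B'] left=[] right=[] parent=P
Step 6 (down 0): focus=B path=0/0/0 depth=3 children=[] left=[] right=[] parent=L

Answer: B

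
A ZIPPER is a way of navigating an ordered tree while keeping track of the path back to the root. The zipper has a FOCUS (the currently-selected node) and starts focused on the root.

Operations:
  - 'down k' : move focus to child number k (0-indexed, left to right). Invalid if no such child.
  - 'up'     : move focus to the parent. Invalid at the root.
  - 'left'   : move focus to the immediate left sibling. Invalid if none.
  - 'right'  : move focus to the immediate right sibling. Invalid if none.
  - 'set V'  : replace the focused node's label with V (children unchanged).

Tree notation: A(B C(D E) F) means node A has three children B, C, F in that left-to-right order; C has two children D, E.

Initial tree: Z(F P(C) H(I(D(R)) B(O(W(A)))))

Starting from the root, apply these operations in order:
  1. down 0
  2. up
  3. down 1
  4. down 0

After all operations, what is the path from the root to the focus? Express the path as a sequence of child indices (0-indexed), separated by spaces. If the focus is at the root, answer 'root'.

Step 1 (down 0): focus=F path=0 depth=1 children=[] left=[] right=['P', 'H'] parent=Z
Step 2 (up): focus=Z path=root depth=0 children=['F', 'P', 'H'] (at root)
Step 3 (down 1): focus=P path=1 depth=1 children=['C'] left=['F'] right=['H'] parent=Z
Step 4 (down 0): focus=C path=1/0 depth=2 children=[] left=[] right=[] parent=P

Answer: 1 0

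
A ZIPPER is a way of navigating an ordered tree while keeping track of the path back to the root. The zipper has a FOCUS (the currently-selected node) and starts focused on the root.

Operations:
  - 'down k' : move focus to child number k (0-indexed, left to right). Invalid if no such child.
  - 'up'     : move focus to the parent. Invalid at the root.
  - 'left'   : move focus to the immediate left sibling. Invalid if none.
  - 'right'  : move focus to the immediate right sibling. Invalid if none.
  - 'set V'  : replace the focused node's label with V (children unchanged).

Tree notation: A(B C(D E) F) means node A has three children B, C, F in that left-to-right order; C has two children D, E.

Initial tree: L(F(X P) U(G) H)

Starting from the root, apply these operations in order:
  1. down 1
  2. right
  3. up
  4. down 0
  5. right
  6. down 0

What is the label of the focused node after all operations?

Answer: G

Derivation:
Step 1 (down 1): focus=U path=1 depth=1 children=['G'] left=['F'] right=['H'] parent=L
Step 2 (right): focus=H path=2 depth=1 children=[] left=['F', 'U'] right=[] parent=L
Step 3 (up): focus=L path=root depth=0 children=['F', 'U', 'H'] (at root)
Step 4 (down 0): focus=F path=0 depth=1 children=['X', 'P'] left=[] right=['U', 'H'] parent=L
Step 5 (right): focus=U path=1 depth=1 children=['G'] left=['F'] right=['H'] parent=L
Step 6 (down 0): focus=G path=1/0 depth=2 children=[] left=[] right=[] parent=U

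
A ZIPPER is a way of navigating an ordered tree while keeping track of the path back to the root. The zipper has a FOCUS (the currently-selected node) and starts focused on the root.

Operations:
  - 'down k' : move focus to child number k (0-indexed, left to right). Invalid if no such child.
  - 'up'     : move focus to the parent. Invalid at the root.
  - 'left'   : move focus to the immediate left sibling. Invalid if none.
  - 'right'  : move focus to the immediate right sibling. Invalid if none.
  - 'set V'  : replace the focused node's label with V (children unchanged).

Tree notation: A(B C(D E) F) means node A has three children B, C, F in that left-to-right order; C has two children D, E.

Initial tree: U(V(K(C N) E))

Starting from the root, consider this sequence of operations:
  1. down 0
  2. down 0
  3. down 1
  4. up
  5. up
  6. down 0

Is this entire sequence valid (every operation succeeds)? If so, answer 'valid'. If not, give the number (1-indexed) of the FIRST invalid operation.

Step 1 (down 0): focus=V path=0 depth=1 children=['K', 'E'] left=[] right=[] parent=U
Step 2 (down 0): focus=K path=0/0 depth=2 children=['C', 'N'] left=[] right=['E'] parent=V
Step 3 (down 1): focus=N path=0/0/1 depth=3 children=[] left=['C'] right=[] parent=K
Step 4 (up): focus=K path=0/0 depth=2 children=['C', 'N'] left=[] right=['E'] parent=V
Step 5 (up): focus=V path=0 depth=1 children=['K', 'E'] left=[] right=[] parent=U
Step 6 (down 0): focus=K path=0/0 depth=2 children=['C', 'N'] left=[] right=['E'] parent=V

Answer: valid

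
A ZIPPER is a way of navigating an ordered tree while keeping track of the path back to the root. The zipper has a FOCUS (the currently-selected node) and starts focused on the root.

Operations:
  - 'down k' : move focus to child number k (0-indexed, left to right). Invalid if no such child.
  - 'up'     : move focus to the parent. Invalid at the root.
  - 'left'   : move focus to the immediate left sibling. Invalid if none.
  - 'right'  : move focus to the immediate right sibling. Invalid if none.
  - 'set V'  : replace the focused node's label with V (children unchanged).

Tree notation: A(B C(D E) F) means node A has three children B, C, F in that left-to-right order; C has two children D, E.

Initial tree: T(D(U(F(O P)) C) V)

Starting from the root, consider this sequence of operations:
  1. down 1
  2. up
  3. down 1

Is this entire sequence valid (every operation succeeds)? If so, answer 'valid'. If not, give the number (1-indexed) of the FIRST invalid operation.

Answer: valid

Derivation:
Step 1 (down 1): focus=V path=1 depth=1 children=[] left=['D'] right=[] parent=T
Step 2 (up): focus=T path=root depth=0 children=['D', 'V'] (at root)
Step 3 (down 1): focus=V path=1 depth=1 children=[] left=['D'] right=[] parent=T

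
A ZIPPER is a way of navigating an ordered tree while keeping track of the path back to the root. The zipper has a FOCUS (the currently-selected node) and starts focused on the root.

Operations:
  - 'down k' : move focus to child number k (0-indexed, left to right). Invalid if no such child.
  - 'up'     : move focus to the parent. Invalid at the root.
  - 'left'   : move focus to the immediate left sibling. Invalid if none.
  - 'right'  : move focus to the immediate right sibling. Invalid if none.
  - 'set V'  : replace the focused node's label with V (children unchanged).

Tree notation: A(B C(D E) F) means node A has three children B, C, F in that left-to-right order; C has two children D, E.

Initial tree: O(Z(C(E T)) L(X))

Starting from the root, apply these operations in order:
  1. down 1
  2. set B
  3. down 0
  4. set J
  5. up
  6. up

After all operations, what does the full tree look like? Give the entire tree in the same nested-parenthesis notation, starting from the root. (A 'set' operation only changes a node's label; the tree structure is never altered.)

Step 1 (down 1): focus=L path=1 depth=1 children=['X'] left=['Z'] right=[] parent=O
Step 2 (set B): focus=B path=1 depth=1 children=['X'] left=['Z'] right=[] parent=O
Step 3 (down 0): focus=X path=1/0 depth=2 children=[] left=[] right=[] parent=B
Step 4 (set J): focus=J path=1/0 depth=2 children=[] left=[] right=[] parent=B
Step 5 (up): focus=B path=1 depth=1 children=['J'] left=['Z'] right=[] parent=O
Step 6 (up): focus=O path=root depth=0 children=['Z', 'B'] (at root)

Answer: O(Z(C(E T)) B(J))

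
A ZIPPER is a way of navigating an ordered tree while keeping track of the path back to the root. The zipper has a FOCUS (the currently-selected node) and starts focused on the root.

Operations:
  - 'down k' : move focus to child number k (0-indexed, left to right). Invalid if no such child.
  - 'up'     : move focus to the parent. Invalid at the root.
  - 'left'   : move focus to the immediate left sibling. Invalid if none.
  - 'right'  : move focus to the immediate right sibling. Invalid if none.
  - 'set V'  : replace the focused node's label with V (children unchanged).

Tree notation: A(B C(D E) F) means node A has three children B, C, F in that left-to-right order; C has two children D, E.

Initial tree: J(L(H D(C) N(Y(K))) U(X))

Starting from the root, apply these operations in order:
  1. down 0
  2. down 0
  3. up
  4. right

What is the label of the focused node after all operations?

Answer: U

Derivation:
Step 1 (down 0): focus=L path=0 depth=1 children=['H', 'D', 'N'] left=[] right=['U'] parent=J
Step 2 (down 0): focus=H path=0/0 depth=2 children=[] left=[] right=['D', 'N'] parent=L
Step 3 (up): focus=L path=0 depth=1 children=['H', 'D', 'N'] left=[] right=['U'] parent=J
Step 4 (right): focus=U path=1 depth=1 children=['X'] left=['L'] right=[] parent=J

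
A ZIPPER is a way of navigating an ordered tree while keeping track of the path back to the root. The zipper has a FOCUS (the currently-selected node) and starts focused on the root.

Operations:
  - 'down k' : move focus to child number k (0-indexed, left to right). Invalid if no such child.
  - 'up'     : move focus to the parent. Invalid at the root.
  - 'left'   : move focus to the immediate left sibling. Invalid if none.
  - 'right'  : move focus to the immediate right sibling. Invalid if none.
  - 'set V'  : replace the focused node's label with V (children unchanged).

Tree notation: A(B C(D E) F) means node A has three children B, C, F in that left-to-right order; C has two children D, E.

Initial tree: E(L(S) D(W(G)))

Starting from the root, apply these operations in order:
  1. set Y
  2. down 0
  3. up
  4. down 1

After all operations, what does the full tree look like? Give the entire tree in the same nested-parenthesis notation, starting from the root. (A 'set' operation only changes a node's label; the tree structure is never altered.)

Step 1 (set Y): focus=Y path=root depth=0 children=['L', 'D'] (at root)
Step 2 (down 0): focus=L path=0 depth=1 children=['S'] left=[] right=['D'] parent=Y
Step 3 (up): focus=Y path=root depth=0 children=['L', 'D'] (at root)
Step 4 (down 1): focus=D path=1 depth=1 children=['W'] left=['L'] right=[] parent=Y

Answer: Y(L(S) D(W(G)))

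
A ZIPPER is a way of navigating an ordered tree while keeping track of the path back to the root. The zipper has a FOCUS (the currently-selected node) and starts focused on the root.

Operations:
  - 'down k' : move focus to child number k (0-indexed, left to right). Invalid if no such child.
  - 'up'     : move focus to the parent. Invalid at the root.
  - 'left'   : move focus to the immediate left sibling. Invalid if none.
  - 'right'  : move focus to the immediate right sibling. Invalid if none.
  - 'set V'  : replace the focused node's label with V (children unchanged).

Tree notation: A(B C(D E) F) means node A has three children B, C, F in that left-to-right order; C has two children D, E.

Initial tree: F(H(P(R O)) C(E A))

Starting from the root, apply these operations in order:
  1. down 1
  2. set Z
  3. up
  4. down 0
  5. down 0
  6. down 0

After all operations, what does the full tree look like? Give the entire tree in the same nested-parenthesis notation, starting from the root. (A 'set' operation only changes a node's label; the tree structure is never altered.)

Answer: F(H(P(R O)) Z(E A))

Derivation:
Step 1 (down 1): focus=C path=1 depth=1 children=['E', 'A'] left=['H'] right=[] parent=F
Step 2 (set Z): focus=Z path=1 depth=1 children=['E', 'A'] left=['H'] right=[] parent=F
Step 3 (up): focus=F path=root depth=0 children=['H', 'Z'] (at root)
Step 4 (down 0): focus=H path=0 depth=1 children=['P'] left=[] right=['Z'] parent=F
Step 5 (down 0): focus=P path=0/0 depth=2 children=['R', 'O'] left=[] right=[] parent=H
Step 6 (down 0): focus=R path=0/0/0 depth=3 children=[] left=[] right=['O'] parent=P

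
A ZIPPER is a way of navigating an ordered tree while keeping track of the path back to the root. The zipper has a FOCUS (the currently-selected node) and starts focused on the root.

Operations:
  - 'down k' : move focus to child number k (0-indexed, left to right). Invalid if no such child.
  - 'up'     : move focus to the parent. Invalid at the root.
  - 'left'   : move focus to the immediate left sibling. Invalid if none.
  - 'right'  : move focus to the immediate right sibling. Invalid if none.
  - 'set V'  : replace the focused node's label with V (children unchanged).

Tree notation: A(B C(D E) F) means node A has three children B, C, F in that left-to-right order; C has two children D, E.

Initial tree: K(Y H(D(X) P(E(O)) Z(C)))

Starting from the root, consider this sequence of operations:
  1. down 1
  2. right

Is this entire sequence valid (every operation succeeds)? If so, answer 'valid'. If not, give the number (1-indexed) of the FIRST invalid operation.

Answer: 2

Derivation:
Step 1 (down 1): focus=H path=1 depth=1 children=['D', 'P', 'Z'] left=['Y'] right=[] parent=K
Step 2 (right): INVALID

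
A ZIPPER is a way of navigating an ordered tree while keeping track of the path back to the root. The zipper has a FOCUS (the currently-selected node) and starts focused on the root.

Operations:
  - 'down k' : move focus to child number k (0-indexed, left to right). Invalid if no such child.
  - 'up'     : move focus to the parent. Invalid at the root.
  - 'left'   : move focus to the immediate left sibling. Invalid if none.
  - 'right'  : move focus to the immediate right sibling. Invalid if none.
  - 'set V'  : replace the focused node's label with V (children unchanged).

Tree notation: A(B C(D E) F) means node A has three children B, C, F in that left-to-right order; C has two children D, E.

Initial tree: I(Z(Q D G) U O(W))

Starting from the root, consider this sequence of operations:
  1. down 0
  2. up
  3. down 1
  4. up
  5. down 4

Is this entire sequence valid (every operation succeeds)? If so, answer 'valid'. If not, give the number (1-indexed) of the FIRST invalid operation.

Step 1 (down 0): focus=Z path=0 depth=1 children=['Q', 'D', 'G'] left=[] right=['U', 'O'] parent=I
Step 2 (up): focus=I path=root depth=0 children=['Z', 'U', 'O'] (at root)
Step 3 (down 1): focus=U path=1 depth=1 children=[] left=['Z'] right=['O'] parent=I
Step 4 (up): focus=I path=root depth=0 children=['Z', 'U', 'O'] (at root)
Step 5 (down 4): INVALID

Answer: 5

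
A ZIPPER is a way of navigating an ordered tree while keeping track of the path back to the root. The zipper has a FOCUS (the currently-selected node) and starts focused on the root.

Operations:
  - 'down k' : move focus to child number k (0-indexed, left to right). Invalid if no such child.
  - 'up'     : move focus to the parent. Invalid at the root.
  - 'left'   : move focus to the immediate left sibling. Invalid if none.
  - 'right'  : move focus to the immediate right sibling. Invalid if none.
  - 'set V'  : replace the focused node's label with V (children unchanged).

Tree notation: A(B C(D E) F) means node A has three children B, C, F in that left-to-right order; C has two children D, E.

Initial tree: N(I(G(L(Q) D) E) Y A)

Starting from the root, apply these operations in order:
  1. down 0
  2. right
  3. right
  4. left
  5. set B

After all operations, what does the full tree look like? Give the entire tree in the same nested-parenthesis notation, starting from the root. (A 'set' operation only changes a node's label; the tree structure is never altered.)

Step 1 (down 0): focus=I path=0 depth=1 children=['G', 'E'] left=[] right=['Y', 'A'] parent=N
Step 2 (right): focus=Y path=1 depth=1 children=[] left=['I'] right=['A'] parent=N
Step 3 (right): focus=A path=2 depth=1 children=[] left=['I', 'Y'] right=[] parent=N
Step 4 (left): focus=Y path=1 depth=1 children=[] left=['I'] right=['A'] parent=N
Step 5 (set B): focus=B path=1 depth=1 children=[] left=['I'] right=['A'] parent=N

Answer: N(I(G(L(Q) D) E) B A)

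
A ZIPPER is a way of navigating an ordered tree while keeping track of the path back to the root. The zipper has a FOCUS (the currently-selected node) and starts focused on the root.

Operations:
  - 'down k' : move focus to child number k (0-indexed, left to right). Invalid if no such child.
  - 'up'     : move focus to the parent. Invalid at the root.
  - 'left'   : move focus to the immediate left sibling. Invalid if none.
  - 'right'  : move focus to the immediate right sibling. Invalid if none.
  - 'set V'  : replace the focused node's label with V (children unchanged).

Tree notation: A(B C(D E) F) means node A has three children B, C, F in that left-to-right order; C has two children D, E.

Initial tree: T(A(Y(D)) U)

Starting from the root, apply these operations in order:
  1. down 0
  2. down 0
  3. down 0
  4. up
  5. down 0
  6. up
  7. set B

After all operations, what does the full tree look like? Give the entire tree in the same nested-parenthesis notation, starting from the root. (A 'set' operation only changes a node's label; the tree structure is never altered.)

Step 1 (down 0): focus=A path=0 depth=1 children=['Y'] left=[] right=['U'] parent=T
Step 2 (down 0): focus=Y path=0/0 depth=2 children=['D'] left=[] right=[] parent=A
Step 3 (down 0): focus=D path=0/0/0 depth=3 children=[] left=[] right=[] parent=Y
Step 4 (up): focus=Y path=0/0 depth=2 children=['D'] left=[] right=[] parent=A
Step 5 (down 0): focus=D path=0/0/0 depth=3 children=[] left=[] right=[] parent=Y
Step 6 (up): focus=Y path=0/0 depth=2 children=['D'] left=[] right=[] parent=A
Step 7 (set B): focus=B path=0/0 depth=2 children=['D'] left=[] right=[] parent=A

Answer: T(A(B(D)) U)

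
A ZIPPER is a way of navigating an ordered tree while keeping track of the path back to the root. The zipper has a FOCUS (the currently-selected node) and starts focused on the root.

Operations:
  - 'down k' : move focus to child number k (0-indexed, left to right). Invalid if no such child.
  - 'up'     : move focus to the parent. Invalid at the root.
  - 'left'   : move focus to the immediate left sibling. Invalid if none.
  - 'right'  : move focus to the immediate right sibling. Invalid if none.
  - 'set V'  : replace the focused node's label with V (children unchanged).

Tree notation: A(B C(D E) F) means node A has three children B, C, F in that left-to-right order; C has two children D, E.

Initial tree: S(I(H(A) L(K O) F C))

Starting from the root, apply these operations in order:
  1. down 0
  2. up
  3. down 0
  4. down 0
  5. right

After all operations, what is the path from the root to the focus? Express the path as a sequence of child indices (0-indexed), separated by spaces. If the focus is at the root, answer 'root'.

Step 1 (down 0): focus=I path=0 depth=1 children=['H', 'L', 'F', 'C'] left=[] right=[] parent=S
Step 2 (up): focus=S path=root depth=0 children=['I'] (at root)
Step 3 (down 0): focus=I path=0 depth=1 children=['H', 'L', 'F', 'C'] left=[] right=[] parent=S
Step 4 (down 0): focus=H path=0/0 depth=2 children=['A'] left=[] right=['L', 'F', 'C'] parent=I
Step 5 (right): focus=L path=0/1 depth=2 children=['K', 'O'] left=['H'] right=['F', 'C'] parent=I

Answer: 0 1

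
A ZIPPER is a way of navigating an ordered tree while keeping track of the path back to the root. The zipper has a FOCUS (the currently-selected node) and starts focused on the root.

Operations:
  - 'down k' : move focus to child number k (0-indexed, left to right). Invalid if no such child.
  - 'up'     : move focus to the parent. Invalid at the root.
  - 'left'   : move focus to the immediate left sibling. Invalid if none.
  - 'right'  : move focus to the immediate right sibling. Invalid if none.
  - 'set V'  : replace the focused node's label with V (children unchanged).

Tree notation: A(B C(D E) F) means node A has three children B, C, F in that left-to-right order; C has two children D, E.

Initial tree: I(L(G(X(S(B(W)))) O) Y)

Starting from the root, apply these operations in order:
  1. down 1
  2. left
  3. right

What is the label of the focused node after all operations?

Answer: Y

Derivation:
Step 1 (down 1): focus=Y path=1 depth=1 children=[] left=['L'] right=[] parent=I
Step 2 (left): focus=L path=0 depth=1 children=['G', 'O'] left=[] right=['Y'] parent=I
Step 3 (right): focus=Y path=1 depth=1 children=[] left=['L'] right=[] parent=I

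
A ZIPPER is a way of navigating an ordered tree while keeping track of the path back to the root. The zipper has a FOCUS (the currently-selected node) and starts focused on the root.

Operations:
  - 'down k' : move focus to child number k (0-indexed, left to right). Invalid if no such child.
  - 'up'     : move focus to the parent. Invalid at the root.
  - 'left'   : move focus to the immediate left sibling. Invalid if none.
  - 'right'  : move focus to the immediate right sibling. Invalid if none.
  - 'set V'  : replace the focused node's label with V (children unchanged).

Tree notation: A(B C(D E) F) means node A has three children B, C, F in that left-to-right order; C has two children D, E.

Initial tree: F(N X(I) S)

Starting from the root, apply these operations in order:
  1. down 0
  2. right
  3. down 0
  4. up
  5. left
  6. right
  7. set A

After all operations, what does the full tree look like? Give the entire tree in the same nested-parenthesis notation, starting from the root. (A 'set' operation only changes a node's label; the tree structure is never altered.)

Answer: F(N A(I) S)

Derivation:
Step 1 (down 0): focus=N path=0 depth=1 children=[] left=[] right=['X', 'S'] parent=F
Step 2 (right): focus=X path=1 depth=1 children=['I'] left=['N'] right=['S'] parent=F
Step 3 (down 0): focus=I path=1/0 depth=2 children=[] left=[] right=[] parent=X
Step 4 (up): focus=X path=1 depth=1 children=['I'] left=['N'] right=['S'] parent=F
Step 5 (left): focus=N path=0 depth=1 children=[] left=[] right=['X', 'S'] parent=F
Step 6 (right): focus=X path=1 depth=1 children=['I'] left=['N'] right=['S'] parent=F
Step 7 (set A): focus=A path=1 depth=1 children=['I'] left=['N'] right=['S'] parent=F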